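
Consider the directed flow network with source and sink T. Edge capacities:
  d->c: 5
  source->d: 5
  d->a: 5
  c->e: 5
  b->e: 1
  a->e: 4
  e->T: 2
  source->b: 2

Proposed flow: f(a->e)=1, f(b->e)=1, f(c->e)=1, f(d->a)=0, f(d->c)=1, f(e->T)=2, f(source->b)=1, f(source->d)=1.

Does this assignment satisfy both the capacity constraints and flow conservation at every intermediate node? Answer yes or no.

No

Conservation fails at a: inflow 0 ≠ outflow 1.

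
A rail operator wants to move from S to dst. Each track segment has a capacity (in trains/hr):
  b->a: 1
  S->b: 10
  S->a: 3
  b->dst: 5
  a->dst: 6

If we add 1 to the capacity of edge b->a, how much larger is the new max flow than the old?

Original max flow = 9.
After raising cap(b->a), augmenting paths through that edge carry 1 more unit.
New max flow = 10. Increase = 1.

1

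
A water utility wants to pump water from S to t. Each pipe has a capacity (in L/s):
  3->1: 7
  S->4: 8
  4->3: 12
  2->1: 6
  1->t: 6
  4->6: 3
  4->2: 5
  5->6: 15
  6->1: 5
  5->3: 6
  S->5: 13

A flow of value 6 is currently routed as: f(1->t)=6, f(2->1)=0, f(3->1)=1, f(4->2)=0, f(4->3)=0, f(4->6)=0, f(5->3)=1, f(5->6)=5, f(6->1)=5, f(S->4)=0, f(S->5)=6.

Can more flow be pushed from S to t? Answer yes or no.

No

Residual reachable from S: {1, 2, 3, 4, 5, 6, S}; t is not reachable.
Saturated cut: 1->t with total capacity 6 = current flow value. Flow is maximum.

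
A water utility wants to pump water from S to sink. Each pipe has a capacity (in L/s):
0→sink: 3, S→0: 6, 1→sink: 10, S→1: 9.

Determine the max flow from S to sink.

12

Augment S→1→sink: bottleneck 9. Total 9.
Augment S→0→sink: bottleneck 3. Total 12.
No augmenting path remains in the residual graph.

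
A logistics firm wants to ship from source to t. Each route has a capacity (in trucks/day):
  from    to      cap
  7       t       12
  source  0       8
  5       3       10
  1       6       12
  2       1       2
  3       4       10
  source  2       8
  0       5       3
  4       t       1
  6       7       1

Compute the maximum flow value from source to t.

2

Augment source->2->1->6->7->t: bottleneck 1. Total 1.
Augment source->0->5->3->4->t: bottleneck 1. Total 2.
No augmenting path remains in the residual graph.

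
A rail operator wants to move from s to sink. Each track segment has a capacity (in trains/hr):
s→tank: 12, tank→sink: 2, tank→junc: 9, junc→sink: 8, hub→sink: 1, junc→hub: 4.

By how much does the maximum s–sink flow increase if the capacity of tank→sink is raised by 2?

1

Original max flow = 11.
After raising cap(tank→sink), augmenting paths through that edge carry 1 more unit.
New max flow = 12. Increase = 1.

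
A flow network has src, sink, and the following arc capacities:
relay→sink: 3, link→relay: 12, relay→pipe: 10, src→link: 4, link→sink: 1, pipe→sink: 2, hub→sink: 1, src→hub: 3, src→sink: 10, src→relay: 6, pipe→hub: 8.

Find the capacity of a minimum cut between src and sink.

Max flow = 17 (via 5 augmenting paths).
In the residual at optimum, the set reachable from src is {hub, link, pipe, relay, src}.
Cut edges: src→sink (cap 10), link→sink (cap 1), relay→sink (cap 3), pipe→sink (cap 2), hub→sink (cap 1). Sum = 17.

17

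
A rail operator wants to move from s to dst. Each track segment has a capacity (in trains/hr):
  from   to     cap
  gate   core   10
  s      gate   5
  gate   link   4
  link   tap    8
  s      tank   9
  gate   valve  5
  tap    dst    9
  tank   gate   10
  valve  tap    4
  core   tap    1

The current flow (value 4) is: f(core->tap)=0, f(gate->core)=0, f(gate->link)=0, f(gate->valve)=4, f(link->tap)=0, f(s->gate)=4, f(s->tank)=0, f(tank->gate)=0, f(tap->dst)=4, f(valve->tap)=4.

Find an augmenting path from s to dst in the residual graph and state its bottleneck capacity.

Residual along s->gate->core->tap->dst: s->gate: 1, gate->core: 10, core->tap: 1, tap->dst: 5.
Bottleneck = min = 1.

s->gate->core->tap->dst, bottleneck 1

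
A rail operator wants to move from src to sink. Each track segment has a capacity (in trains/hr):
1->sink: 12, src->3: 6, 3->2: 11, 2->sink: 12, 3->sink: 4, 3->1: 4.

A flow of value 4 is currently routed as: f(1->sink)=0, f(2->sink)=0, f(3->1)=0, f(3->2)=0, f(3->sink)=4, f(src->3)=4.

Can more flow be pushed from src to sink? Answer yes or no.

Residual path src->3->2->sink has bottleneck 2 > 0.
Pushing 2 along it raises the flow to 6, so the given flow is not maximum.

Yes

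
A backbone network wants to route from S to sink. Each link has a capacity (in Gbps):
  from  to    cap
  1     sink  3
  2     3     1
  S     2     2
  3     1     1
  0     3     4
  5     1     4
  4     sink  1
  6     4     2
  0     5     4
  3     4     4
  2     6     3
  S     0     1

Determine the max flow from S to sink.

3

Augment S→2→6→4→sink: bottleneck 1. Total 1.
Augment S→2→3→1→sink: bottleneck 1. Total 2.
Augment S→0→5→1→sink: bottleneck 1. Total 3.
No augmenting path remains in the residual graph.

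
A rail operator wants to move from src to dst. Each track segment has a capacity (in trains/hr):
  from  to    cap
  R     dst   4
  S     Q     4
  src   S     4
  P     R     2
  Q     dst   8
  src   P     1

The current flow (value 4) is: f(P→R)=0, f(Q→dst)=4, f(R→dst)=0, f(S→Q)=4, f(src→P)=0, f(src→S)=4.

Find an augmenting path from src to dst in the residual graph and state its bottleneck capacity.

Residual along src→P→R→dst: src→P: 1, P→R: 2, R→dst: 4.
Bottleneck = min = 1.

src→P→R→dst, bottleneck 1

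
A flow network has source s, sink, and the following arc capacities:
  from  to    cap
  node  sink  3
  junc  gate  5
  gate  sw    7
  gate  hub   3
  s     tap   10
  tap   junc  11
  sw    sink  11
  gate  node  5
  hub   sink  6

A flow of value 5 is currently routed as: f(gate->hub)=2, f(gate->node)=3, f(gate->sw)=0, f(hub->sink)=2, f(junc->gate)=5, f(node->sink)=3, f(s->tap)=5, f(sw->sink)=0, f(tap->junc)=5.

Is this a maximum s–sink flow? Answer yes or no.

Residual reachable from s: {junc, s, tap}; sink is not reachable.
Saturated cut: junc->gate with total capacity 5 = current flow value. Flow is maximum.

Yes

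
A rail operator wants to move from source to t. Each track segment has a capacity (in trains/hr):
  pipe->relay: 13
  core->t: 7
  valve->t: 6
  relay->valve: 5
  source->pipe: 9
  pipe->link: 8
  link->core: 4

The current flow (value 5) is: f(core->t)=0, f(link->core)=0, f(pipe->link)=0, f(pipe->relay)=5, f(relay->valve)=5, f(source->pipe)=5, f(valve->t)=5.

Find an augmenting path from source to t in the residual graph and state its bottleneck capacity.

Residual along source->pipe->link->core->t: source->pipe: 4, pipe->link: 8, link->core: 4, core->t: 7.
Bottleneck = min = 4.

source->pipe->link->core->t, bottleneck 4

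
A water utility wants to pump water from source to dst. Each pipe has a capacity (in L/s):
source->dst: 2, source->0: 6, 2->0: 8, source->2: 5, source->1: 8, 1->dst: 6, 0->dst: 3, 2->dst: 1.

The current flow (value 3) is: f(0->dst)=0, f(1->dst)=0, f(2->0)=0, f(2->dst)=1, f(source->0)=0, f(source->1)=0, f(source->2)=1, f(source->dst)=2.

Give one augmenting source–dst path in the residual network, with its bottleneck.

source->0->dst, bottleneck 3

Residual along source->0->dst: source->0: 6, 0->dst: 3.
Bottleneck = min = 3.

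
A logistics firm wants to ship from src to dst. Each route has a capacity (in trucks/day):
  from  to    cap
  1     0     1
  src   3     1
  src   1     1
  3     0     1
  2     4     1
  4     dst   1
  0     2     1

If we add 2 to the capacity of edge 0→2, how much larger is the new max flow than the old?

Original max flow = 1.
Even with extra capacity on 0→2, another cut of capacity 1 remains binding.
New max flow = 1. Increase = 0.

0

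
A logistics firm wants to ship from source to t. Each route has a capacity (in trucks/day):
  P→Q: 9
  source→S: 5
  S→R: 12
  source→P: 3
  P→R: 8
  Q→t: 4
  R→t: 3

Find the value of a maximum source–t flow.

Augment source→P→Q→t: bottleneck 3. Total 3.
Augment source→S→R→t: bottleneck 3. Total 6.
No augmenting path remains in the residual graph.

6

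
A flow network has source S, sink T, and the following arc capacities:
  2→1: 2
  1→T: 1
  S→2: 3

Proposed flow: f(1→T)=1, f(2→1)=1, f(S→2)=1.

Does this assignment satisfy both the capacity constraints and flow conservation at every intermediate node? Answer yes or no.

Every edge has 0 ≤ f(e) ≤ cap(e).
At each intermediate node, inflow equals outflow.

Yes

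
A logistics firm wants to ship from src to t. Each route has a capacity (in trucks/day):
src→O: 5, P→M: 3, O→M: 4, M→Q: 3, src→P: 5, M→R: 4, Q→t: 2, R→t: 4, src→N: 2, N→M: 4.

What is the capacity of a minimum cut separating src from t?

Max flow = 6 (via 3 augmenting paths).
In the residual at optimum, the set reachable from src is {M, N, O, P, Q, src}.
Cut edges: M→R (cap 4), Q→t (cap 2). Sum = 6.

6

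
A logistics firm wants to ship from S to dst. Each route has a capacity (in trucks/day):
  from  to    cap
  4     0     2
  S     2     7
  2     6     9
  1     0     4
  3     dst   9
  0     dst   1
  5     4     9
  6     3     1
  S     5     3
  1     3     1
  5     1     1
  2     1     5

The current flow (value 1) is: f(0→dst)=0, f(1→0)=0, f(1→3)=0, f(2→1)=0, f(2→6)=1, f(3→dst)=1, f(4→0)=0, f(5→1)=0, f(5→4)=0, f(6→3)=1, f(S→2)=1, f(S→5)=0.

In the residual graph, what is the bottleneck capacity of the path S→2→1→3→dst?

Residual capacities along the path: S→2: 6, 2→1: 5, 1→3: 1, 3→dst: 8.
Minimum is 1.

1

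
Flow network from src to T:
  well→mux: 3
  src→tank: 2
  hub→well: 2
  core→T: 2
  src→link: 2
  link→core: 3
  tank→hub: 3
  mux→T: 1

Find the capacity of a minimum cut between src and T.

3

Max flow = 3 (via 2 augmenting paths).
In the residual at optimum, the set reachable from src is {hub, mux, src, tank, well}.
Cut edges: src→link (cap 2), mux→T (cap 1). Sum = 3.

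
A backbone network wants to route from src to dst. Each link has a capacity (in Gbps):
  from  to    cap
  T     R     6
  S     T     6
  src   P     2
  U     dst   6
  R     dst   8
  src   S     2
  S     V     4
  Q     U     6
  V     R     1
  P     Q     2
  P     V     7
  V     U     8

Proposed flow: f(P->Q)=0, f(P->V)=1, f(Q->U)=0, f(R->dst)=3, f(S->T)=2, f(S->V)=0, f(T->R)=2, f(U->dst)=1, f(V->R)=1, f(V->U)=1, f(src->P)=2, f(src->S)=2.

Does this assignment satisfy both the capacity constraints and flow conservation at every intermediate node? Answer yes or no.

Conservation fails at P: inflow 2 ≠ outflow 1.

No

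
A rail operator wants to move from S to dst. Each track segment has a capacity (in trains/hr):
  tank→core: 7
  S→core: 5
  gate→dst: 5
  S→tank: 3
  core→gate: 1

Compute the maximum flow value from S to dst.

1

Augment S→core→gate→dst: bottleneck 1. Total 1.
No augmenting path remains in the residual graph.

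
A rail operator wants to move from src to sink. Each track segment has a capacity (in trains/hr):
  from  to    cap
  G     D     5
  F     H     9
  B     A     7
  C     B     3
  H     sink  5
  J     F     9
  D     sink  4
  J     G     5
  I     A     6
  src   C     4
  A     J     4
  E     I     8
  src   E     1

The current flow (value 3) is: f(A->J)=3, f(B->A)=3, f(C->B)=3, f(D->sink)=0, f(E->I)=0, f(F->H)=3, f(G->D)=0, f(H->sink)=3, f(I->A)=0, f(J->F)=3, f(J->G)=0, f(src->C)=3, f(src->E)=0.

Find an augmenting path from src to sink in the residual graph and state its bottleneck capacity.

src->E->I->A->J->F->H->sink, bottleneck 1

Residual along src->E->I->A->J->F->H->sink: src->E: 1, E->I: 8, I->A: 6, A->J: 1, J->F: 6, F->H: 6, H->sink: 2.
Bottleneck = min = 1.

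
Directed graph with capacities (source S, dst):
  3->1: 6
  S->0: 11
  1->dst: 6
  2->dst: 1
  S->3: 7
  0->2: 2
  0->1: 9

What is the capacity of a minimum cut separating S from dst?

Max flow = 7 (via 2 augmenting paths).
In the residual at optimum, the set reachable from S is {0, 1, 2, 3, S}.
Cut edges: 2->dst (cap 1), 1->dst (cap 6). Sum = 7.

7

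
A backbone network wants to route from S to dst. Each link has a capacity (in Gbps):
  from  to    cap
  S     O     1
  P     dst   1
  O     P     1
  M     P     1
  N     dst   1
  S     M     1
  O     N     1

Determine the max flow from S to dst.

2

Augment S->O->N->dst: bottleneck 1. Total 1.
Augment S->M->P->dst: bottleneck 1. Total 2.
No augmenting path remains in the residual graph.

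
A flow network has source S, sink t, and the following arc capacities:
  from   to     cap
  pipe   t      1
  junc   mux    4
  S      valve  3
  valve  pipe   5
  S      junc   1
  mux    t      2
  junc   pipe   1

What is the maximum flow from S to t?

Augment S→valve→pipe→t: bottleneck 1. Total 1.
Augment S→junc→mux→t: bottleneck 1. Total 2.
No augmenting path remains in the residual graph.

2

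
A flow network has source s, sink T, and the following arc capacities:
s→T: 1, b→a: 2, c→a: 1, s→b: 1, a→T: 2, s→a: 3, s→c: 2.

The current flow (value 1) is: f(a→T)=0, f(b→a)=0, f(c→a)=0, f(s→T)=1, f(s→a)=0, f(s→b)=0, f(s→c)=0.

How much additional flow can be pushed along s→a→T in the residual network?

Residual capacities along the path: s→a: 3, a→T: 2.
Minimum is 2.

2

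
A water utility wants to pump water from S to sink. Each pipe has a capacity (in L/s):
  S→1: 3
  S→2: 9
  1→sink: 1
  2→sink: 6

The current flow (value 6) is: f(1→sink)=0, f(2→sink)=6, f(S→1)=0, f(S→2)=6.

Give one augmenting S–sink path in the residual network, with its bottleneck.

S→1→sink, bottleneck 1

Residual along S→1→sink: S→1: 3, 1→sink: 1.
Bottleneck = min = 1.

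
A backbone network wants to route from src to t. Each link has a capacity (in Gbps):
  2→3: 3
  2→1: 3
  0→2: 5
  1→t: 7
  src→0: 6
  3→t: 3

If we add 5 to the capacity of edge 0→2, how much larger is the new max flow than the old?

1

Original max flow = 5.
After raising cap(0→2), augmenting paths through that edge carry 1 more unit.
New max flow = 6. Increase = 1.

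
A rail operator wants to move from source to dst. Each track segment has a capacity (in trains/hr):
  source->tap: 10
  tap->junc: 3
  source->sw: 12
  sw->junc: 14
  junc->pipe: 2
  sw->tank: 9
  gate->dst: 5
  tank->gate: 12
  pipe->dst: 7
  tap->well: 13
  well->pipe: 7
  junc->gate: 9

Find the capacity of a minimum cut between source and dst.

12

Max flow = 12 (via 3 augmenting paths).
In the residual at optimum, the set reachable from source is {gate, junc, pipe, source, sw, tank, tap, well}.
Cut edges: gate->dst (cap 5), pipe->dst (cap 7). Sum = 12.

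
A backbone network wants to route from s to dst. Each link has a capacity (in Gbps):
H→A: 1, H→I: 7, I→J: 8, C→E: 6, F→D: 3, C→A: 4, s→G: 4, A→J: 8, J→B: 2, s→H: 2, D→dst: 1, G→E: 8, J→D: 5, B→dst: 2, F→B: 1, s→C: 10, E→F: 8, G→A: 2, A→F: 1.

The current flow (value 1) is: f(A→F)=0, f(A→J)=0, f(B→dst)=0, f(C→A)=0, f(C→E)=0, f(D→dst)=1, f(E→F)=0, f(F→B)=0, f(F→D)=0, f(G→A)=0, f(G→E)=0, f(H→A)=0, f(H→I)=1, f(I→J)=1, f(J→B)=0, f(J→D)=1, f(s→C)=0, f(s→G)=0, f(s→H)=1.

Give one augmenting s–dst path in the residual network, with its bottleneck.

Residual along s→H→I→J→B→dst: s→H: 1, H→I: 6, I→J: 7, J→B: 2, B→dst: 2.
Bottleneck = min = 1.

s→H→I→J→B→dst, bottleneck 1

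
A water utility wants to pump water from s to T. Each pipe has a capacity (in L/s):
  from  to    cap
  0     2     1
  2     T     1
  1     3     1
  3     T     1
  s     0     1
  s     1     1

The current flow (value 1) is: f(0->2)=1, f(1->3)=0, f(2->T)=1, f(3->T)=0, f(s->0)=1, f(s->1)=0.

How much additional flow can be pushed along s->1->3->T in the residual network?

1

Residual capacities along the path: s->1: 1, 1->3: 1, 3->T: 1.
Minimum is 1.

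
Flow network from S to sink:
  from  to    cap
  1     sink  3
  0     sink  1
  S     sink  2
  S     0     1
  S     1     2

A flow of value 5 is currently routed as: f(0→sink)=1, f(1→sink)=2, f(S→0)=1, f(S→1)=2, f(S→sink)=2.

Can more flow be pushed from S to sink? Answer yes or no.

No

Residual reachable from S: {S}; sink is not reachable.
Saturated cut: S→1, S→0, S→sink with total capacity 5 = current flow value. Flow is maximum.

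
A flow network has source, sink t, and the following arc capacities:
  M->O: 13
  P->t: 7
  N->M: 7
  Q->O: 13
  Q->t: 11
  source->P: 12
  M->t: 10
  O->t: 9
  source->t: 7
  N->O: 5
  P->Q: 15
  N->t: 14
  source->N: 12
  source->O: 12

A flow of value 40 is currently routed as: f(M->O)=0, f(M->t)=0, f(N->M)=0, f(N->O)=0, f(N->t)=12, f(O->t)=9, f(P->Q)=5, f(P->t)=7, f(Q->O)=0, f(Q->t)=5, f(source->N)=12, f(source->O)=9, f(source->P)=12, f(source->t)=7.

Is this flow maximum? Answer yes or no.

Residual reachable from source: {O, source}; t is not reachable.
Saturated cut: source->P, source->N, source->t, O->t with total capacity 40 = current flow value. Flow is maximum.

Yes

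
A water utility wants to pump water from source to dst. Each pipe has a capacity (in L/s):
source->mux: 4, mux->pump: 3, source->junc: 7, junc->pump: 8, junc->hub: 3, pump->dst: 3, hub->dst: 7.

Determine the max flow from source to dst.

6

Augment source->mux->pump->dst: bottleneck 3. Total 3.
Augment source->junc->hub->dst: bottleneck 3. Total 6.
No augmenting path remains in the residual graph.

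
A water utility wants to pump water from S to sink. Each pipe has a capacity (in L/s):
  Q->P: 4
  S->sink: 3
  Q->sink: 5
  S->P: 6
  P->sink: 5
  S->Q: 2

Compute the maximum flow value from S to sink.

Augment S->sink: bottleneck 3. Total 3.
Augment S->Q->sink: bottleneck 2. Total 5.
Augment S->P->sink: bottleneck 5. Total 10.
No augmenting path remains in the residual graph.

10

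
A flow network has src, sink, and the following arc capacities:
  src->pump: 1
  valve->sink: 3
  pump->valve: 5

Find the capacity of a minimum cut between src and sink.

1

Max flow = 1 (via 1 augmenting path).
In the residual at optimum, the set reachable from src is {src}.
Cut edges: src->pump (cap 1). Sum = 1.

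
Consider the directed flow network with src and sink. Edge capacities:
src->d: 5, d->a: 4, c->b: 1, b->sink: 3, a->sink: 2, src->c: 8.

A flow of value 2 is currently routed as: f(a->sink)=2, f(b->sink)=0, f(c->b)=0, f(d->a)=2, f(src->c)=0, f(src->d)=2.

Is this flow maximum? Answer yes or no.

No

Residual path src->c->b->sink has bottleneck 1 > 0.
Pushing 1 along it raises the flow to 3, so the given flow is not maximum.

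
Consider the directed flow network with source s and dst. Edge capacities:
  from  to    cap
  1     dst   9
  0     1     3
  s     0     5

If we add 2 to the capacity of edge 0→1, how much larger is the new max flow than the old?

Original max flow = 3.
After raising cap(0→1), augmenting paths through that edge carry 2 more units.
New max flow = 5. Increase = 2.

2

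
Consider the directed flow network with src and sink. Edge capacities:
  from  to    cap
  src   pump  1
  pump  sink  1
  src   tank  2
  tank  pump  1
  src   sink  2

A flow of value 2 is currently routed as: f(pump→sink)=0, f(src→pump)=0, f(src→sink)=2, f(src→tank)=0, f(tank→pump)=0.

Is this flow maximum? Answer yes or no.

No

Residual path src→pump→sink has bottleneck 1 > 0.
Pushing 1 along it raises the flow to 3, so the given flow is not maximum.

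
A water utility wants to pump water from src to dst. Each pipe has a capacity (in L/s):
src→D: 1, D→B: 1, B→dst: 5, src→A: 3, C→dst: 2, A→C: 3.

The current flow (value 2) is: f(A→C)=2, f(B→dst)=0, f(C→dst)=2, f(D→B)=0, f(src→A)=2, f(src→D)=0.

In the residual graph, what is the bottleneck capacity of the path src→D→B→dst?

1

Residual capacities along the path: src→D: 1, D→B: 1, B→dst: 5.
Minimum is 1.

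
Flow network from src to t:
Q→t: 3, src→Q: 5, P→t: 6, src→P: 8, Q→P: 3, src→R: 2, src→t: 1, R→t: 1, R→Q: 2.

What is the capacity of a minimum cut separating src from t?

Max flow = 11 (via 4 augmenting paths).
In the residual at optimum, the set reachable from src is {P, Q, R, src}.
Cut edges: src→t (cap 1), R→t (cap 1), Q→t (cap 3), P→t (cap 6). Sum = 11.

11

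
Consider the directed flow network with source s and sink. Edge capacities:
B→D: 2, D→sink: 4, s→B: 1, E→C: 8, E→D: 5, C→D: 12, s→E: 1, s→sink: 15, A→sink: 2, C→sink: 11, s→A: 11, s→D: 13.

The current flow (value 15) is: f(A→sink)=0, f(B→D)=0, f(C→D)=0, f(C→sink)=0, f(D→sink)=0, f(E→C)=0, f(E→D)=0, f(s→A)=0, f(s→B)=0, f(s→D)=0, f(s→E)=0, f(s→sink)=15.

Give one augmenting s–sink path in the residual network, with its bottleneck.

Residual along s→A→sink: s→A: 11, A→sink: 2.
Bottleneck = min = 2.

s→A→sink, bottleneck 2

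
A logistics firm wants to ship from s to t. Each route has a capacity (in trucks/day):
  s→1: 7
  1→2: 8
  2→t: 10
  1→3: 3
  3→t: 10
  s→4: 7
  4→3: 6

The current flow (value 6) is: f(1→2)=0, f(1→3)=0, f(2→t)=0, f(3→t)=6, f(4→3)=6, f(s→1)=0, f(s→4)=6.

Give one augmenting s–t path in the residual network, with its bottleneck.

s→1→3→t, bottleneck 3

Residual along s→1→3→t: s→1: 7, 1→3: 3, 3→t: 4.
Bottleneck = min = 3.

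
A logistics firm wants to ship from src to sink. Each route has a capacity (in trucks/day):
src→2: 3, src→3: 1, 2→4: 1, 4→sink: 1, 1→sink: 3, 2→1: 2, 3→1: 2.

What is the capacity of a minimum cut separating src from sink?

4

Max flow = 4 (via 3 augmenting paths).
In the residual at optimum, the set reachable from src is {src}.
Cut edges: src→2 (cap 3), src→3 (cap 1). Sum = 4.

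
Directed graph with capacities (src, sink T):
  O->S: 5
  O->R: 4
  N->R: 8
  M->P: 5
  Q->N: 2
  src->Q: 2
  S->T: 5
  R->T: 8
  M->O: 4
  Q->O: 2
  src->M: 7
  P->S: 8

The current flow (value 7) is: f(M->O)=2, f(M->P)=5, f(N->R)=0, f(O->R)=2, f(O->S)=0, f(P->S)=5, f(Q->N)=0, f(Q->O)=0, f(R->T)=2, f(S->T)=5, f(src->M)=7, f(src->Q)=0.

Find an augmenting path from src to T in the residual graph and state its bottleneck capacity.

src->Q->O->R->T, bottleneck 2

Residual along src->Q->O->R->T: src->Q: 2, Q->O: 2, O->R: 2, R->T: 6.
Bottleneck = min = 2.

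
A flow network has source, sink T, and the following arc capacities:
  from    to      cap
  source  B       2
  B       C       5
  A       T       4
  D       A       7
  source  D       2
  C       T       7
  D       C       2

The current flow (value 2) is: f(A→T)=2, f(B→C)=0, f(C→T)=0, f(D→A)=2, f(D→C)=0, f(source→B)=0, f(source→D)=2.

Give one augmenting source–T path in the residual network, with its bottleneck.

source→B→C→T, bottleneck 2

Residual along source→B→C→T: source→B: 2, B→C: 5, C→T: 7.
Bottleneck = min = 2.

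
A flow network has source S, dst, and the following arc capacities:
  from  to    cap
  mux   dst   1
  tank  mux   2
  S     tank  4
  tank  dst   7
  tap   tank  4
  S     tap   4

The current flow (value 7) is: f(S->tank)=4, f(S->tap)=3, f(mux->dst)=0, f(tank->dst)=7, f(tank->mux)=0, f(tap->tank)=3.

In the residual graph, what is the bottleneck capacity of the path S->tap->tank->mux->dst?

Residual capacities along the path: S->tap: 1, tap->tank: 1, tank->mux: 2, mux->dst: 1.
Minimum is 1.

1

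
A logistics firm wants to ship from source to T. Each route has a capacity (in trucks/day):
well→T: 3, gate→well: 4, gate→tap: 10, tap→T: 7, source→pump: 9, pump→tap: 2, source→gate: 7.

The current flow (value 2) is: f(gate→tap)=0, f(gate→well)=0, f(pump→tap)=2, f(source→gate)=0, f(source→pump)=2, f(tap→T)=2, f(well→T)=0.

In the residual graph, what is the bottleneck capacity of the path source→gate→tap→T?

Residual capacities along the path: source→gate: 7, gate→tap: 10, tap→T: 5.
Minimum is 5.

5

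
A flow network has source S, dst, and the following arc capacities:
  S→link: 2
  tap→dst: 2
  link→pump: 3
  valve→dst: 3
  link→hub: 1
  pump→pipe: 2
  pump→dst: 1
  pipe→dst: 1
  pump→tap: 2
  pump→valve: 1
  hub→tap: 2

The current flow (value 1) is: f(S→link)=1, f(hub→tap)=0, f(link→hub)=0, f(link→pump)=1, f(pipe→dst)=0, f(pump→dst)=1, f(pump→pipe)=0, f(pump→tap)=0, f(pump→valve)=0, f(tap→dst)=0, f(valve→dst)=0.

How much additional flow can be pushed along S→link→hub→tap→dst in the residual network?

Residual capacities along the path: S→link: 1, link→hub: 1, hub→tap: 2, tap→dst: 2.
Minimum is 1.

1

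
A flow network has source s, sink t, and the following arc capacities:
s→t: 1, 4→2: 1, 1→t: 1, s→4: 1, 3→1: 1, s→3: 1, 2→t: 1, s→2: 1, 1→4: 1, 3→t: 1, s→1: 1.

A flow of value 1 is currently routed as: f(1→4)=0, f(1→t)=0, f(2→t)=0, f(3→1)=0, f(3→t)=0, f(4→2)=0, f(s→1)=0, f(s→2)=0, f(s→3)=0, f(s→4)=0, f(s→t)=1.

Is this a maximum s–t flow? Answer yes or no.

No

Residual path s→3→t has bottleneck 1 > 0.
Pushing 1 along it raises the flow to 2, so the given flow is not maximum.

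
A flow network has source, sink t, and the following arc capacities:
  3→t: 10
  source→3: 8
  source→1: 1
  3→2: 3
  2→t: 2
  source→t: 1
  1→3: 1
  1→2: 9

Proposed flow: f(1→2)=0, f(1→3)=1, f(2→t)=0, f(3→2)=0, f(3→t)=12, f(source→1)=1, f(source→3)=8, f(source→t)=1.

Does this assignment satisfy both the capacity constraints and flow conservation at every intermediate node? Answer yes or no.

No

Capacity violated on 3→t: flow 12 > capacity 10.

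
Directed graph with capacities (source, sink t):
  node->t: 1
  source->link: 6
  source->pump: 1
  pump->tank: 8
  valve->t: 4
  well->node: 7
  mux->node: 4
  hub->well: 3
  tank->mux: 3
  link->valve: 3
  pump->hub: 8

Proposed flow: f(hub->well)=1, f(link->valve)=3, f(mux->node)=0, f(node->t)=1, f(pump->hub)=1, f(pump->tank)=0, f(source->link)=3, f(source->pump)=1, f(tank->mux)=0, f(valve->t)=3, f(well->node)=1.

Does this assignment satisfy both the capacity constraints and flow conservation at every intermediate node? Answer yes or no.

Yes

Every edge has 0 ≤ f(e) ≤ cap(e).
At each intermediate node, inflow equals outflow.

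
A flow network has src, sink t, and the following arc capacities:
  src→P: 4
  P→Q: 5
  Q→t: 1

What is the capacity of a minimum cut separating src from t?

1

Max flow = 1 (via 1 augmenting path).
In the residual at optimum, the set reachable from src is {P, Q, src}.
Cut edges: Q→t (cap 1). Sum = 1.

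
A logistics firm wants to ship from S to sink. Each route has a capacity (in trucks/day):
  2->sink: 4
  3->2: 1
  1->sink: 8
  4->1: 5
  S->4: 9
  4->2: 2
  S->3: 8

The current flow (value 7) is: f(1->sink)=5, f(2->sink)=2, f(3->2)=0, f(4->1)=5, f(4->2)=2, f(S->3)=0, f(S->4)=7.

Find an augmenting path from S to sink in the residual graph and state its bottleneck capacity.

Residual along S->3->2->sink: S->3: 8, 3->2: 1, 2->sink: 2.
Bottleneck = min = 1.

S->3->2->sink, bottleneck 1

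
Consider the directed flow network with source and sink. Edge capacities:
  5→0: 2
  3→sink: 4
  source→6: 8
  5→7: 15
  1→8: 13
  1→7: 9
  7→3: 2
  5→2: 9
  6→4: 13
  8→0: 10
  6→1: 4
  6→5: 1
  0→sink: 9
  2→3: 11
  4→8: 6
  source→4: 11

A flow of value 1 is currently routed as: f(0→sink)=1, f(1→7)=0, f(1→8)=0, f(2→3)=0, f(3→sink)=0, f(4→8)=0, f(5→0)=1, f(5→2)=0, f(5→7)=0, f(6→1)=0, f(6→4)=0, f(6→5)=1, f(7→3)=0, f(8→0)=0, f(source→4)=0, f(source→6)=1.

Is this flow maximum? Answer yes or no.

Residual path source→4→8→0→sink has bottleneck 6 > 0.
Pushing 6 along it raises the flow to 7, so the given flow is not maximum.

No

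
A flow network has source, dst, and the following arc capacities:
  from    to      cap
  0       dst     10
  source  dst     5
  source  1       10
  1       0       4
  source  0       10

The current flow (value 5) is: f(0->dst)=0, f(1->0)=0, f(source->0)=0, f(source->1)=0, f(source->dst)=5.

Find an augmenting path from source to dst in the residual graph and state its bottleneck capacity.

Residual along source->0->dst: source->0: 10, 0->dst: 10.
Bottleneck = min = 10.

source->0->dst, bottleneck 10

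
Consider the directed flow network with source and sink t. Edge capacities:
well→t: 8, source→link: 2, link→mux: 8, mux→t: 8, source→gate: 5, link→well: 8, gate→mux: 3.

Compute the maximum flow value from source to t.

Augment source→gate→mux→t: bottleneck 3. Total 3.
Augment source→link→mux→t: bottleneck 2. Total 5.
No augmenting path remains in the residual graph.

5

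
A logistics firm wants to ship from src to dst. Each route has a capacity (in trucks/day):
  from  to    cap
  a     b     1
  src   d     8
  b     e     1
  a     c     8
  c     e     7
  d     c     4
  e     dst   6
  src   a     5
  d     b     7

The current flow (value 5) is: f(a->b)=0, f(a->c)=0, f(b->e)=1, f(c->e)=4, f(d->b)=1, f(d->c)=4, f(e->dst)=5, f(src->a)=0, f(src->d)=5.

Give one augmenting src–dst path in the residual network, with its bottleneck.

src->a->c->e->dst, bottleneck 1

Residual along src->a->c->e->dst: src->a: 5, a->c: 8, c->e: 3, e->dst: 1.
Bottleneck = min = 1.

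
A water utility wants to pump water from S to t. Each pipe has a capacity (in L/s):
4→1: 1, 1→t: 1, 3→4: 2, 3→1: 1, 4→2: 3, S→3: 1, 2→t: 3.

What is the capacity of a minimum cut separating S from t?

1

Max flow = 1 (via 1 augmenting path).
In the residual at optimum, the set reachable from S is {S}.
Cut edges: S→3 (cap 1). Sum = 1.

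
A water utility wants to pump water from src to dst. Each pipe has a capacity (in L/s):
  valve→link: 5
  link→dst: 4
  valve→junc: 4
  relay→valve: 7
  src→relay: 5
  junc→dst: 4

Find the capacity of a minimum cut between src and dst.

5

Max flow = 5 (via 2 augmenting paths).
In the residual at optimum, the set reachable from src is {src}.
Cut edges: src→relay (cap 5). Sum = 5.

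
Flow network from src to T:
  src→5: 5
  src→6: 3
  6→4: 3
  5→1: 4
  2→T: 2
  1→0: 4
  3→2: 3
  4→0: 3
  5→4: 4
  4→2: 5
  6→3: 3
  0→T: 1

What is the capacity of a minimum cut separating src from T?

3

Max flow = 3 (via 2 augmenting paths).
In the residual at optimum, the set reachable from src is {0, 1, 2, 3, 4, 5, 6, src}.
Cut edges: 2→T (cap 2), 0→T (cap 1). Sum = 3.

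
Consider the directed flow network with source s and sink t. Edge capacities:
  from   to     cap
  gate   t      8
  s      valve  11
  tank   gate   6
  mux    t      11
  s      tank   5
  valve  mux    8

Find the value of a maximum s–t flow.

Augment s→tank→gate→t: bottleneck 5. Total 5.
Augment s→valve→mux→t: bottleneck 8. Total 13.
No augmenting path remains in the residual graph.

13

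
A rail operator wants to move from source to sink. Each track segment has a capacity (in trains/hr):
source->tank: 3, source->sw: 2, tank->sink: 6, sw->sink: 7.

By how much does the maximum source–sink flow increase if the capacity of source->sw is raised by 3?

Original max flow = 5.
After raising cap(source->sw), augmenting paths through that edge carry 3 more units.
New max flow = 8. Increase = 3.

3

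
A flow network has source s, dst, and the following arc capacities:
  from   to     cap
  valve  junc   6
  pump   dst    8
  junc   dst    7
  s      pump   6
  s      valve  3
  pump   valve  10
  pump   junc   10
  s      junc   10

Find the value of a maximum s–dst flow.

Augment s→pump→dst: bottleneck 6. Total 6.
Augment s→junc→dst: bottleneck 7. Total 13.
No augmenting path remains in the residual graph.

13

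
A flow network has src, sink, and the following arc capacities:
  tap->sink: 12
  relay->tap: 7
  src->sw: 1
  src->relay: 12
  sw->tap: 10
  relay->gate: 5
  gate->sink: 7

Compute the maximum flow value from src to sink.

Augment src->sw->tap->sink: bottleneck 1. Total 1.
Augment src->relay->tap->sink: bottleneck 7. Total 8.
Augment src->relay->gate->sink: bottleneck 5. Total 13.
No augmenting path remains in the residual graph.

13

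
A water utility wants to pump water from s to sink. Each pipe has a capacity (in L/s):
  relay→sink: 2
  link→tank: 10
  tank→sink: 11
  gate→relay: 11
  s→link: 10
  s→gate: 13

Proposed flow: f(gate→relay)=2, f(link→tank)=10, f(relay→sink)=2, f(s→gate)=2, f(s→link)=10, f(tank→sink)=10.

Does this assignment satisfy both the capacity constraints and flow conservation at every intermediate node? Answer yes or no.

Yes

Every edge has 0 ≤ f(e) ≤ cap(e).
At each intermediate node, inflow equals outflow.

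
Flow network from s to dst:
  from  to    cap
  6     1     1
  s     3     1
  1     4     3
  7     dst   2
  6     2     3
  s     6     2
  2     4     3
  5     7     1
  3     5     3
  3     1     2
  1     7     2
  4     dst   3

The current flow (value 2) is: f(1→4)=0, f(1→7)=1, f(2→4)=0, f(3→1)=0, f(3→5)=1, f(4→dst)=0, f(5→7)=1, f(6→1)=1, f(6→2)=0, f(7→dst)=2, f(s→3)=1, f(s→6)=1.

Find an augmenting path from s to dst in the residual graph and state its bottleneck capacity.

Residual along s→6→2→4→dst: s→6: 1, 6→2: 3, 2→4: 3, 4→dst: 3.
Bottleneck = min = 1.

s→6→2→4→dst, bottleneck 1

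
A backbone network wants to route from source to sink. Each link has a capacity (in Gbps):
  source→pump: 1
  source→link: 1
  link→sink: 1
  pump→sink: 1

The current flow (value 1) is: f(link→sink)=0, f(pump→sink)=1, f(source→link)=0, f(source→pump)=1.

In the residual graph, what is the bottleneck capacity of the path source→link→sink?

1

Residual capacities along the path: source→link: 1, link→sink: 1.
Minimum is 1.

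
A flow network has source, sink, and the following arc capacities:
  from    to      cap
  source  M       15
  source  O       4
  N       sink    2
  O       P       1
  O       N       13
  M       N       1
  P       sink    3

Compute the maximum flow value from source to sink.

Augment source→O→P→sink: bottleneck 1. Total 1.
Augment source→O→N→sink: bottleneck 2. Total 3.
No augmenting path remains in the residual graph.

3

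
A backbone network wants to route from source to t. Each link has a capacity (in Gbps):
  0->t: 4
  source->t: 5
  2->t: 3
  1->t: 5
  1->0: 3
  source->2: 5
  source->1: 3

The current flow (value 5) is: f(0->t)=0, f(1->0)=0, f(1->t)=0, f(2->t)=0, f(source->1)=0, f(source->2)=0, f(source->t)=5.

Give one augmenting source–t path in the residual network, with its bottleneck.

source->2->t, bottleneck 3

Residual along source->2->t: source->2: 5, 2->t: 3.
Bottleneck = min = 3.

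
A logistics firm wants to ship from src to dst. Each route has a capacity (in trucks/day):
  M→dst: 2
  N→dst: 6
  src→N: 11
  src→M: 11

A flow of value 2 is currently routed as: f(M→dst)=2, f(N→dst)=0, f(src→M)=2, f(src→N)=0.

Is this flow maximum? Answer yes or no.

Residual path src→N→dst has bottleneck 6 > 0.
Pushing 6 along it raises the flow to 8, so the given flow is not maximum.

No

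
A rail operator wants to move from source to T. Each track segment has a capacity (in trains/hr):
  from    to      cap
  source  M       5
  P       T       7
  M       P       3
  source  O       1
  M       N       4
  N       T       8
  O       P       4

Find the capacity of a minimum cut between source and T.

Max flow = 6 (via 3 augmenting paths).
In the residual at optimum, the set reachable from source is {source}.
Cut edges: source→O (cap 1), source→M (cap 5). Sum = 6.

6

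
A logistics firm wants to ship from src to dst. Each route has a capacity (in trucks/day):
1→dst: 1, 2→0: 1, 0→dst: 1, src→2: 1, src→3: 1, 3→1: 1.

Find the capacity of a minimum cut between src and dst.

2

Max flow = 2 (via 2 augmenting paths).
In the residual at optimum, the set reachable from src is {src}.
Cut edges: src→2 (cap 1), src→3 (cap 1). Sum = 2.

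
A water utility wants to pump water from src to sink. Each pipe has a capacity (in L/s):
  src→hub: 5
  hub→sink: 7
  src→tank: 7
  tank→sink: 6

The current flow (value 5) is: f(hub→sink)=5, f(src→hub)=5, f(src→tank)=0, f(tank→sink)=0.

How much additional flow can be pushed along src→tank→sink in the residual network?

6

Residual capacities along the path: src→tank: 7, tank→sink: 6.
Minimum is 6.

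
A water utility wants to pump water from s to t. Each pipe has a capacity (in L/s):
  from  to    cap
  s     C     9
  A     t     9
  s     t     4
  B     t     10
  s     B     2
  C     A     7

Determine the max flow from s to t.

13

Augment s→t: bottleneck 4. Total 4.
Augment s→B→t: bottleneck 2. Total 6.
Augment s→C→A→t: bottleneck 7. Total 13.
No augmenting path remains in the residual graph.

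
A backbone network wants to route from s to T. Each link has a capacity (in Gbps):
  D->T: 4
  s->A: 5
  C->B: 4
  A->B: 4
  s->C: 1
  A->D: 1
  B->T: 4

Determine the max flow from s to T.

5

Augment s->A->D->T: bottleneck 1. Total 1.
Augment s->A->B->T: bottleneck 4. Total 5.
No augmenting path remains in the residual graph.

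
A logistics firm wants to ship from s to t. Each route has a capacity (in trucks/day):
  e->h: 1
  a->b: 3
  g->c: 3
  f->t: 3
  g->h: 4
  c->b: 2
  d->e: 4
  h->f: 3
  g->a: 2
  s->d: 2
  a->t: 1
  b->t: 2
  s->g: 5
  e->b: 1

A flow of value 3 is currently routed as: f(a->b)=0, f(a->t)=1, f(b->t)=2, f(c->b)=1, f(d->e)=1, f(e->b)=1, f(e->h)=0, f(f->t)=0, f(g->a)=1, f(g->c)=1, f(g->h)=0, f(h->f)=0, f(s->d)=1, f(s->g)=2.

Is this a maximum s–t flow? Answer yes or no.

Residual path s->g->h->f->t has bottleneck 3 > 0.
Pushing 3 along it raises the flow to 6, so the given flow is not maximum.

No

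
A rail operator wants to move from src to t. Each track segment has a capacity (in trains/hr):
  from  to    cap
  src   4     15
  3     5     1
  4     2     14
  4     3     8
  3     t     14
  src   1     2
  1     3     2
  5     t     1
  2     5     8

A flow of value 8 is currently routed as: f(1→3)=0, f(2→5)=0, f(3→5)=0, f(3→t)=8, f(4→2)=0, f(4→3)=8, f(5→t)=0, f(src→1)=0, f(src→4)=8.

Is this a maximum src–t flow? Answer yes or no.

No

Residual path src→1→3→t has bottleneck 2 > 0.
Pushing 2 along it raises the flow to 10, so the given flow is not maximum.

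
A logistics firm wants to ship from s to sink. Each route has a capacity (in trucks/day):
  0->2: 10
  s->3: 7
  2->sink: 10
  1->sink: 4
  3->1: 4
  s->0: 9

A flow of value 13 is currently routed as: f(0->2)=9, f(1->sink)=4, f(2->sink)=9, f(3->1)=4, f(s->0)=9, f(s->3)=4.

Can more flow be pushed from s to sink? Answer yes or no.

No

Residual reachable from s: {3, s}; sink is not reachable.
Saturated cut: 3->1, s->0 with total capacity 13 = current flow value. Flow is maximum.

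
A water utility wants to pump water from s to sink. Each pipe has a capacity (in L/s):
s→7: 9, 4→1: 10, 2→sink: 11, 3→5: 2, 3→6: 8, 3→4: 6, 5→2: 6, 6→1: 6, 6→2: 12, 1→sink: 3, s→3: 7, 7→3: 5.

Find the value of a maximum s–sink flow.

Augment s→3→4→1→sink: bottleneck 3. Total 3.
Augment s→3→5→2→sink: bottleneck 2. Total 5.
Augment s→3→6→2→sink: bottleneck 2. Total 7.
Augment s→7→3→6→2→sink: bottleneck 5. Total 12.
No augmenting path remains in the residual graph.

12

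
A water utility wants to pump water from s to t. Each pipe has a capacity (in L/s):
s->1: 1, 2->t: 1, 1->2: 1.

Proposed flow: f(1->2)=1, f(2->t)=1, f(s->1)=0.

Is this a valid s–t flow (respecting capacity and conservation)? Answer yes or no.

No

Conservation fails at 1: inflow 0 ≠ outflow 1.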